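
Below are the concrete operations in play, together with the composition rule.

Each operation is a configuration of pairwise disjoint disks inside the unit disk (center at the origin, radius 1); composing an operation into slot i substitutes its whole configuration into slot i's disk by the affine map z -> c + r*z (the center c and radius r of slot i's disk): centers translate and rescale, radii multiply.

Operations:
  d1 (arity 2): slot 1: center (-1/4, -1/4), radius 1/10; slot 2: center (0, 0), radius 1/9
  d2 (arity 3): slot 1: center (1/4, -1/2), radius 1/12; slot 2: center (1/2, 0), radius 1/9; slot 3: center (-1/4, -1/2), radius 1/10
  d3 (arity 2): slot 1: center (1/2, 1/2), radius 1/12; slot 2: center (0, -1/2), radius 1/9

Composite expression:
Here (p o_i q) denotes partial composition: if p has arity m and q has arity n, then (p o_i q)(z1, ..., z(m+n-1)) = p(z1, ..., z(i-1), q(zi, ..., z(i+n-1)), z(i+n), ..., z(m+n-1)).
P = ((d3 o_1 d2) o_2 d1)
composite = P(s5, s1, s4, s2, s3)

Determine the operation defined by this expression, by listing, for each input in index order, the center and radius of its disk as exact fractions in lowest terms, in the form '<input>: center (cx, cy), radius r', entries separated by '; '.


s1: center (233/432, 215/432), radius 1/1080; s2: center (23/48, 11/24), radius 1/120; s3: center (0, -1/2), radius 1/9; s4: center (13/24, 1/2), radius 1/972; s5: center (25/48, 11/24), radius 1/144

Nesting under d3 composes maps z -> c + r*z down each s-path.
tracing s5 down its 2-map path: center (25/48, 11/24), radius 1/144
tracing s1 down its 3-map path: center (233/432, 215/432), radius 1/1080
tracing s4 down its 3-map path: center (13/24, 1/2), radius 1/972
tracing s2 down its 2-map path: center (23/48, 11/24), radius 1/120
tracing s3 down its 1-map path: center (0, -1/2), radius 1/9


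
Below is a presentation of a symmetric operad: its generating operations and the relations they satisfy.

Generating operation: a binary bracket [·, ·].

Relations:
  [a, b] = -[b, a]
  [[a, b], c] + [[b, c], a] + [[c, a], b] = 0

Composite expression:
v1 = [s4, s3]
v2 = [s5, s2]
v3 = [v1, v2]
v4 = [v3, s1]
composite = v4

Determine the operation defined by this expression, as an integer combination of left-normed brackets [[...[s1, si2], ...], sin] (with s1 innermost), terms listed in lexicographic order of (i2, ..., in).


Skip Jacobi rewriting: expand, keep s1-initial words, read off terms.
Composite bracket: [[[s4, s3], [s5, s2]], s1]
Each bracket splits as ab - ba, giving 16 signed words (2^4 = 16).
Words beginning with s1 determine it all:
  the word s1s2s5s3s4 carries sign +1 and contributes +[[[[s1, s2], s5], s3], s4]
  the word s1s2s5s4s3 carries sign -1 and contributes -[[[[s1, s2], s5], s4], s3]
  the word s1s3s4s2s5 carries sign -1 and contributes -[[[[s1, s3], s4], s2], s5]
  the word s1s3s4s5s2 carries sign +1 and contributes +[[[[s1, s3], s4], s5], s2]
  the word s1s4s3s2s5 carries sign +1 and contributes +[[[[s1, s4], s3], s2], s5]
  the word s1s4s3s5s2 carries sign -1 and contributes -[[[[s1, s4], s3], s5], s2]
  the word s1s5s2s3s4 carries sign -1 and contributes -[[[[s1, s5], s2], s3], s4]
  the word s1s5s2s4s3 carries sign +1 and contributes +[[[[s1, s5], s2], s4], s3]

[[[[s1, s2], s5], s3], s4] - [[[[s1, s2], s5], s4], s3] - [[[[s1, s3], s4], s2], s5] + [[[[s1, s3], s4], s5], s2] + [[[[s1, s4], s3], s2], s5] - [[[[s1, s4], s3], s5], s2] - [[[[s1, s5], s2], s3], s4] + [[[[s1, s5], s2], s4], s3]


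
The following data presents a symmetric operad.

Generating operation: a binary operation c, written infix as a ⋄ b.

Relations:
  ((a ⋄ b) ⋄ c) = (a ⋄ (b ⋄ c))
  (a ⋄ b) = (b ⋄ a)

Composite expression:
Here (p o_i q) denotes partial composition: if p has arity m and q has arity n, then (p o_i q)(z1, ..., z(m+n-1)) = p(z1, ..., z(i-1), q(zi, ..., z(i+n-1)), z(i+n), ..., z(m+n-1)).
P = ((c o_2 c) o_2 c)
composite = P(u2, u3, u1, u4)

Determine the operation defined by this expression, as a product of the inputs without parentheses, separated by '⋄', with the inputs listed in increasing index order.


Shape and order are irrelevant to c; the u-input set decides.
(u3 ⋄ u1) spells out as u3 ⋄ u1
((u3 ⋄ u1) ⋄ u4) spells out as u3 ⋄ u1 ⋄ u4
(u2 ⋄ ((u3 ⋄ u1) ⋄ u4)) spells out as u2 ⋄ u3 ⋄ u1 ⋄ u4
commutativity sorts the factors: u1 ⋄ u2 ⋄ u3 ⋄ u4

u1 ⋄ u2 ⋄ u3 ⋄ u4


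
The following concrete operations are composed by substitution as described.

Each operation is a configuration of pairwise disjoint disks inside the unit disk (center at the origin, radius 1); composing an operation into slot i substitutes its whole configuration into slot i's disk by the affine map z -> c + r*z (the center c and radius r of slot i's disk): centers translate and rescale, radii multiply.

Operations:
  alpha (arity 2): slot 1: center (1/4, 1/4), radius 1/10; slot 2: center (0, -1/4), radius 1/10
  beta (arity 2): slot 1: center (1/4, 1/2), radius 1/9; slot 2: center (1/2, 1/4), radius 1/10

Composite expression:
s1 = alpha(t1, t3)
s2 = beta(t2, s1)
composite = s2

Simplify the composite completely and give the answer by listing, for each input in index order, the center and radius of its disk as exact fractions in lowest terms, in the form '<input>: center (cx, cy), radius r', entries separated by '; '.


Affine substitution under beta: radii multiply and t-centers shift.
t2 passes through 1 substitution, ending at center (1/4, 1/2), radius 1/9
t1 passes through 2 substitutions, ending at center (21/40, 11/40), radius 1/100
t3 passes through 2 substitutions, ending at center (1/2, 9/40), radius 1/100

t1: center (21/40, 11/40), radius 1/100; t2: center (1/4, 1/2), radius 1/9; t3: center (1/2, 9/40), radius 1/100


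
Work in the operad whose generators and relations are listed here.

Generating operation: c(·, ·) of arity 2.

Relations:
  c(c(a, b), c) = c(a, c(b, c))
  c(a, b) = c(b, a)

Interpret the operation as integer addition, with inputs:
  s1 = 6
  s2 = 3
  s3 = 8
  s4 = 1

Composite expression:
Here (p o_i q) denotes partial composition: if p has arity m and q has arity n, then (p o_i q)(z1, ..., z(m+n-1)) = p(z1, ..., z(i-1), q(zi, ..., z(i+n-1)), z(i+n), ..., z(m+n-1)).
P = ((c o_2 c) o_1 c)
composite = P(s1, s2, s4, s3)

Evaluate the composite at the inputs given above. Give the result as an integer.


18

c(s1, s2) = 9
c(s4, s3) = 9
c(c(s1, s2), c(s4, s3)) = 18


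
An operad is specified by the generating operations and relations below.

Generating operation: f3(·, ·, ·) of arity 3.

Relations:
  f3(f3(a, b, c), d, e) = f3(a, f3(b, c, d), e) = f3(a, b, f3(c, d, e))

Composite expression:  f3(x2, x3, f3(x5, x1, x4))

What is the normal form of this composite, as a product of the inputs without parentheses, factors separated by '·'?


All parenthesizations of f3 agree; list the x-inputs left to right.
f3(x5, x1, x4) linearizes to x5 · x1 · x4
f3(x2, x3, f3(x5, x1, x4)) linearizes to x2 · x3 · x5 · x1 · x4

x2 · x3 · x5 · x1 · x4


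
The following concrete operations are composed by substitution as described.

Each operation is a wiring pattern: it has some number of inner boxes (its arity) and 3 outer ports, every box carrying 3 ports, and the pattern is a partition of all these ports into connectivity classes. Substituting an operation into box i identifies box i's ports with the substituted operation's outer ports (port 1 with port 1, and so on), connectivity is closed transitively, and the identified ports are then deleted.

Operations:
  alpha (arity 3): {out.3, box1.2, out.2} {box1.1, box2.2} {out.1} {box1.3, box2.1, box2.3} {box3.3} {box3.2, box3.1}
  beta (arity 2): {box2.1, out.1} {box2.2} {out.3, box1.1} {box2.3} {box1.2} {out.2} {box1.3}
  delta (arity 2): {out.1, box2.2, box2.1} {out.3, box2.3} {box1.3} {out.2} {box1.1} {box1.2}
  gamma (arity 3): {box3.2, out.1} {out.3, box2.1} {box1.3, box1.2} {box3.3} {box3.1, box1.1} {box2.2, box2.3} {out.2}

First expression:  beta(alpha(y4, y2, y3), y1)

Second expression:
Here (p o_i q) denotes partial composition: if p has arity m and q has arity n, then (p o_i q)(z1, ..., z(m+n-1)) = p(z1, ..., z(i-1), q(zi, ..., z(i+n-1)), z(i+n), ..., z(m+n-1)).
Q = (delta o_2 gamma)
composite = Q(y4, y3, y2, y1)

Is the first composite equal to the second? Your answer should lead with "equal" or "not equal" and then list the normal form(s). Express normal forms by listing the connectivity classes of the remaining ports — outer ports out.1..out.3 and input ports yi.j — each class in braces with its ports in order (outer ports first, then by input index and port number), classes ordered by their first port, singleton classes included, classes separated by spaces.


not equal; the first gives {out.1, y1.1} {out.2} {out.3} {y1.2} {y1.3} {y2.1, y2.3, y4.3} {y2.2, y4.1} {y3.1, y3.2} {y3.3} {y4.2} and the second {out.1, y1.2} {out.2} {out.3, y2.1} {y1.1, y3.1} {y1.3} {y2.2, y2.3} {y3.2, y3.3} {y4.1} {y4.2} {y4.3}

In normal form, the first expression is {out.1, y1.1} {out.2} {out.3} {y1.2} {y1.3} {y2.1, y2.3, y4.3} {y2.2, y4.1} {y3.1, y3.2} {y3.3} {y4.2}
In normal form, the second expression is {out.1, y1.2} {out.2} {out.3, y2.1} {y1.1, y3.1} {y1.3} {y2.2, y2.3} {y3.2, y3.3} {y4.1} {y4.2} {y4.3}
No match — not equal.


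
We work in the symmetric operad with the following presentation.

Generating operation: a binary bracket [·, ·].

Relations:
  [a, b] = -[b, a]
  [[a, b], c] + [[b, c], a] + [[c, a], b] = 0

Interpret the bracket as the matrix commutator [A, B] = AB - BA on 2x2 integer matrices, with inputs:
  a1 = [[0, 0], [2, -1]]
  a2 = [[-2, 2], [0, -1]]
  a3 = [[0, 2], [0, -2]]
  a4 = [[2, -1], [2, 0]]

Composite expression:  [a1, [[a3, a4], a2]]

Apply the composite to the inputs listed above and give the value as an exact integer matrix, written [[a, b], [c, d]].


[[-20, 10], [28, 20]]


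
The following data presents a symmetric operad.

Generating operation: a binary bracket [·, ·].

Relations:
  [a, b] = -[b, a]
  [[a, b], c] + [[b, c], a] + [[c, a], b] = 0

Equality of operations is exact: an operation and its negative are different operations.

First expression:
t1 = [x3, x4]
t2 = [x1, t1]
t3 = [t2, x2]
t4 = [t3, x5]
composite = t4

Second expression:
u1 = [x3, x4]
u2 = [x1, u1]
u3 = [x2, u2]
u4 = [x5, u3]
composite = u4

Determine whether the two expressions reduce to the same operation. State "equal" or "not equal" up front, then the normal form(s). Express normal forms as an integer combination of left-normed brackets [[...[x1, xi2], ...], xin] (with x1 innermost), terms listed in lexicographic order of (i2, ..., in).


equal — both sides give [[[[x1, x3], x4], x2], x5] - [[[[x1, x4], x3], x2], x5]

Reducing the first expression gives [[[[x1, x3], x4], x2], x5] - [[[[x1, x4], x3], x2], x5]
Reducing the second expression gives [[[[x1, x3], x4], x2], x5] - [[[[x1, x4], x3], x2], x5]
Both agree, so they are equal.


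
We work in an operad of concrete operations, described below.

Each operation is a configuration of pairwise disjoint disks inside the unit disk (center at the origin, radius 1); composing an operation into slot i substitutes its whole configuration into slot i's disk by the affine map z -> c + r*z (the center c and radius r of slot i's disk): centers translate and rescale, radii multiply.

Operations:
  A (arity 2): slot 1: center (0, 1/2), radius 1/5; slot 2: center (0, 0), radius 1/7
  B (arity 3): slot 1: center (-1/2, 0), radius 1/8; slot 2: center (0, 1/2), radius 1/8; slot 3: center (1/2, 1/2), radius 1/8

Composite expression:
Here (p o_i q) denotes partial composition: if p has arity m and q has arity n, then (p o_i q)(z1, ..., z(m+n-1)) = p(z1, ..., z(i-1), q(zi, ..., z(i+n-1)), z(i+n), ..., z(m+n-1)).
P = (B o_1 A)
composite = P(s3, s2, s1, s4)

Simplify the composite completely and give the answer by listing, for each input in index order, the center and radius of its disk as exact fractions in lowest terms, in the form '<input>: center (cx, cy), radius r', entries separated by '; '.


s1: center (0, 1/2), radius 1/8; s2: center (-1/2, 0), radius 1/56; s3: center (-1/2, 1/16), radius 1/40; s4: center (1/2, 1/2), radius 1/8

Only the slot chain above each s matters under B; compose those maps.
s3 passes through 2 substitutions, ending at center (-1/2, 1/16), radius 1/40
s2 passes through 2 substitutions, ending at center (-1/2, 0), radius 1/56
s1 passes through 1 substitution, ending at center (0, 1/2), radius 1/8
s4 passes through 1 substitution, ending at center (1/2, 1/2), radius 1/8


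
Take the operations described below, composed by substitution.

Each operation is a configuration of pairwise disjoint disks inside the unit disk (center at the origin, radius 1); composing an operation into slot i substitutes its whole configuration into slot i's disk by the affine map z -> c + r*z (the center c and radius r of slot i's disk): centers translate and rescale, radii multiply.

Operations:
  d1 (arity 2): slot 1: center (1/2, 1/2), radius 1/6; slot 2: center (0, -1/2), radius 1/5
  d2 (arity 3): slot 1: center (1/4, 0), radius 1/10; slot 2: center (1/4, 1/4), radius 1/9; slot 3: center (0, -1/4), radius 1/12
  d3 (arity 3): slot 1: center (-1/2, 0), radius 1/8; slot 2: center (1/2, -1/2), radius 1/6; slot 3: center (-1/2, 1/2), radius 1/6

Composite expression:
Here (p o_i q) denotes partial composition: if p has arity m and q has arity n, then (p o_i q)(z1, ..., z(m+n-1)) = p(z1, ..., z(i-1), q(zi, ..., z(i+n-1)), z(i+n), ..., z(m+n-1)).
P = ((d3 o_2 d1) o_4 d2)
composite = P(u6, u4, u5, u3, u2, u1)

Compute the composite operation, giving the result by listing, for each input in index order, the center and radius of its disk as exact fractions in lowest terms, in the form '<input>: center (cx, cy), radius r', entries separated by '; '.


u1: center (-1/2, 11/24), radius 1/72; u2: center (-11/24, 13/24), radius 1/54; u3: center (-11/24, 1/2), radius 1/60; u4: center (7/12, -5/12), radius 1/36; u5: center (1/2, -7/12), radius 1/30; u6: center (-1/2, 0), radius 1/8

Below d3, radii multiply path by path; the u-disk centers shift.
input u6: applying the 1 nested substitution gives center (-1/2, 0), radius 1/8
input u4: applying the 2 nested substitutions gives center (7/12, -5/12), radius 1/36
input u5: applying the 2 nested substitutions gives center (1/2, -7/12), radius 1/30
input u3: applying the 2 nested substitutions gives center (-11/24, 1/2), radius 1/60
input u2: applying the 2 nested substitutions gives center (-11/24, 13/24), radius 1/54
input u1: applying the 2 nested substitutions gives center (-1/2, 11/24), radius 1/72


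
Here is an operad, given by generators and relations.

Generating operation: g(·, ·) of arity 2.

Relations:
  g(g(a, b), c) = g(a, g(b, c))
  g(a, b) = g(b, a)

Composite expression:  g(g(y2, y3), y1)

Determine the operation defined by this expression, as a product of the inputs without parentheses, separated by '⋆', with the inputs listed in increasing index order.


y1 ⋆ y2 ⋆ y3

Both nesting and order wash out for g; what remains is which y's occur.
g(y2, y3) unparenthesizes to y2 ⋆ y3
g(g(y2, y3), y1) unparenthesizes to y2 ⋆ y3 ⋆ y1
commutativity sorts the factors: y1 ⋆ y2 ⋆ y3


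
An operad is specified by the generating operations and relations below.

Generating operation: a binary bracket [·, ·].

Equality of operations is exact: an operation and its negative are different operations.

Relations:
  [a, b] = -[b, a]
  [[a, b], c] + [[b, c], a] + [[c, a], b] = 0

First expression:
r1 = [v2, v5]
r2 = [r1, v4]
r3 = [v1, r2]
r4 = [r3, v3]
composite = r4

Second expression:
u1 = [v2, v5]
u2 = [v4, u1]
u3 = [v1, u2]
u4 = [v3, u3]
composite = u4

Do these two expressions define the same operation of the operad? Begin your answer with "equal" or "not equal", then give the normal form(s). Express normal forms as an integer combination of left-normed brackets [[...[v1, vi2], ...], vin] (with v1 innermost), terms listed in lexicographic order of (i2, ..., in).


equal: each reduces to [[[[v1, v2], v5], v4], v3] - [[[[v1, v4], v2], v5], v3] + [[[[v1, v4], v5], v2], v3] - [[[[v1, v5], v2], v4], v3]

The first expression, normalized: [[[[v1, v2], v5], v4], v3] - [[[[v1, v4], v2], v5], v3] + [[[[v1, v4], v5], v2], v3] - [[[[v1, v5], v2], v4], v3]
The second expression, normalized: [[[[v1, v2], v5], v4], v3] - [[[[v1, v4], v2], v5], v3] + [[[[v1, v4], v5], v2], v3] - [[[[v1, v5], v2], v4], v3]
The forms coincide; equal.


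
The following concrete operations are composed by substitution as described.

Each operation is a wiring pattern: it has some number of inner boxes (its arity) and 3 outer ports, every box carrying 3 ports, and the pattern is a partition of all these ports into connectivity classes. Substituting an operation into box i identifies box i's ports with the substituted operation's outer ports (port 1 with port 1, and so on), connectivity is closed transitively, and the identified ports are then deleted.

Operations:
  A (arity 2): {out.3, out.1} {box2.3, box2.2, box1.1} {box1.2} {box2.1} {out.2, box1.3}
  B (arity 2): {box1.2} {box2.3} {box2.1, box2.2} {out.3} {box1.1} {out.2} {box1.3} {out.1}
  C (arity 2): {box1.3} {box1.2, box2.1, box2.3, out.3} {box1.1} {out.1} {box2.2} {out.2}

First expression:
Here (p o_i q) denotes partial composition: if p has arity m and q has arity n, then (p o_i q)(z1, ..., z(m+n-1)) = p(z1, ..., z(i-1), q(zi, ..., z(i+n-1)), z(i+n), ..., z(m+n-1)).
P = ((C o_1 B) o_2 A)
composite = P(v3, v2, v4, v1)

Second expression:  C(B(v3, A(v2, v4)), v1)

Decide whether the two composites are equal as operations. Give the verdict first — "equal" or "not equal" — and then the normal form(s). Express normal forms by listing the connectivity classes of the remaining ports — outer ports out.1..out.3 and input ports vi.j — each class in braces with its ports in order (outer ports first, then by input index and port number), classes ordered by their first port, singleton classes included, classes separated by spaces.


equal; both compose to {out.1} {out.2} {out.3, v1.1, v1.3} {v1.2} {v2.1, v4.2, v4.3} {v2.2} {v2.3} {v3.1} {v3.2} {v3.3} {v4.1}

Normal form of the first expression: {out.1} {out.2} {out.3, v1.1, v1.3} {v1.2} {v2.1, v4.2, v4.3} {v2.2} {v2.3} {v3.1} {v3.2} {v3.3} {v4.1}
Normal form of the second expression: {out.1} {out.2} {out.3, v1.1, v1.3} {v1.2} {v2.1, v4.2, v4.3} {v2.2} {v2.3} {v3.1} {v3.2} {v3.3} {v4.1}
Identical normal forms: equal.


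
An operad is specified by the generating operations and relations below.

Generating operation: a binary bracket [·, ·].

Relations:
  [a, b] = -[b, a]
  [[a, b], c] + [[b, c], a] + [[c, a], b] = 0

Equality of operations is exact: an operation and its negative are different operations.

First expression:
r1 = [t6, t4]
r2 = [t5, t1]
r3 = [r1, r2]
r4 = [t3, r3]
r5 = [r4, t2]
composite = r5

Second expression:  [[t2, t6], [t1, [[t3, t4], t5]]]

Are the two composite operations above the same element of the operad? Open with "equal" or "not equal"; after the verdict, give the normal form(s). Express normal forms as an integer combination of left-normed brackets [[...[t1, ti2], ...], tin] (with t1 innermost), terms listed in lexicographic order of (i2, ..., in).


not equal; the first gives [[[[[t1, t5], t4], t6], t3], t2] - [[[[[t1, t5], t6], t4], t3], t2] and the second -[[[[[t1, t3], t4], t5], t2], t6] + [[[[[t1, t3], t4], t5], t6], t2] + [[[[[t1, t4], t3], t5], t2], t6] - [[[[[t1, t4], t3], t5], t6], t2] + [[[[[t1, t5], t3], t4], t2], t6] - [[[[[t1, t5], t3], t4], t6], t2] - [[[[[t1, t5], t4], t3], t2], t6] + [[[[[t1, t5], t4], t3], t6], t2]

The first composite normalizes to [[[[[t1, t5], t4], t6], t3], t2] - [[[[[t1, t5], t6], t4], t3], t2]
The second composite normalizes to -[[[[[t1, t3], t4], t5], t2], t6] + [[[[[t1, t3], t4], t5], t6], t2] + [[[[[t1, t4], t3], t5], t2], t6] - [[[[[t1, t4], t3], t5], t6], t2] + [[[[[t1, t5], t3], t4], t2], t6] - [[[[[t1, t5], t3], t4], t6], t2] - [[[[[t1, t5], t4], t3], t2], t6] + [[[[[t1, t5], t4], t3], t6], t2]
No match — not equal.


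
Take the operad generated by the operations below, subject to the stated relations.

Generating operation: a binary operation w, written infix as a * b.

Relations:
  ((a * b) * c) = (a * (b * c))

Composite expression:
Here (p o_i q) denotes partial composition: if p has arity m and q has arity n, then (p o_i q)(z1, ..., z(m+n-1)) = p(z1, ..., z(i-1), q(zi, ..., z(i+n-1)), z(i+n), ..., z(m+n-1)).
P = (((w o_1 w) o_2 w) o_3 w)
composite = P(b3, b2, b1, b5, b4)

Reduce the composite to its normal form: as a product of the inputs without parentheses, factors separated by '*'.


b3 * b2 * b1 * b5 * b4

The w-tree's shape is irrelevant; the b-reading-order decides.
(b1 * b5) linearizes to b1 * b5
(b2 * (b1 * b5)) linearizes to b2 * b1 * b5
(b3 * (b2 * (b1 * b5))) linearizes to b3 * b2 * b1 * b5
((b3 * (b2 * (b1 * b5))) * b4) linearizes to b3 * b2 * b1 * b5 * b4


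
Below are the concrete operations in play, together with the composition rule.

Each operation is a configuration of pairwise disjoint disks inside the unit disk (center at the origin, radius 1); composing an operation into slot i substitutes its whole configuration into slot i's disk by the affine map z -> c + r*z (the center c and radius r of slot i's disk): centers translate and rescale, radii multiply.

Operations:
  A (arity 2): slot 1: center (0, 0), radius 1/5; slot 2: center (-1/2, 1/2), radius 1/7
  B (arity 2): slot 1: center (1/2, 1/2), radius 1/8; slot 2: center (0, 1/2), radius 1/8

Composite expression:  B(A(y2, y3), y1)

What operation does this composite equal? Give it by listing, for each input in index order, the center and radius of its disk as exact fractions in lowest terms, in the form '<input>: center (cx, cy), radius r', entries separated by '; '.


y1: center (0, 1/2), radius 1/8; y2: center (1/2, 1/2), radius 1/40; y3: center (7/16, 9/16), radius 1/56

Below B, radii multiply path by path; the y-disk centers shift.
input y2: composing its 2 substitution steps yields center (1/2, 1/2), radius 1/40
input y3: composing its 2 substitution steps yields center (7/16, 9/16), radius 1/56
input y1: composing its 1 substitution step yields center (0, 1/2), radius 1/8


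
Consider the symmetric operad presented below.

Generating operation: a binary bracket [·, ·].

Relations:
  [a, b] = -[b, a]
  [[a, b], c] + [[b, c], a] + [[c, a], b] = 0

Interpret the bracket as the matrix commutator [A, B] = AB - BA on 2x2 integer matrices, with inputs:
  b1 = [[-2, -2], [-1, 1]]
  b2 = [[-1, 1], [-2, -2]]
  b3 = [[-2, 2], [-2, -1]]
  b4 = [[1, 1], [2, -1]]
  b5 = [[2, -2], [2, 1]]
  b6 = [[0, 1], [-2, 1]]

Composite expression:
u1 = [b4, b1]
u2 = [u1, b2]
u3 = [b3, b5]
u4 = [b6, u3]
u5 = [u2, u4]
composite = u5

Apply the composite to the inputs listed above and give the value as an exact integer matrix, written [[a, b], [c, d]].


[[0, 0], [0, 0]]


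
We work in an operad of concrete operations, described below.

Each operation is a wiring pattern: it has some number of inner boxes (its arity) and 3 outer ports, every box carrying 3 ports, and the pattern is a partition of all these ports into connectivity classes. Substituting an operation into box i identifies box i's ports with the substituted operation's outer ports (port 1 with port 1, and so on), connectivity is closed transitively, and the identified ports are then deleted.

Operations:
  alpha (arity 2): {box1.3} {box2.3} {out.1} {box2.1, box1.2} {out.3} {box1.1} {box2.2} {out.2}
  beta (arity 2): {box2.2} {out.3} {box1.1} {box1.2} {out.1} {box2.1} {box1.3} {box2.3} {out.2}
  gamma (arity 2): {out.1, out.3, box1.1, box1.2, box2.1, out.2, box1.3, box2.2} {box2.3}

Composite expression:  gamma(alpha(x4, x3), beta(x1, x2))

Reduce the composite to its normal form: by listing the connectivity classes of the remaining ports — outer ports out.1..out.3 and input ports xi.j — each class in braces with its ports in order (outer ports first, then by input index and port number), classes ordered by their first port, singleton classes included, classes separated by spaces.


{out.1, out.2, out.3} {x1.1} {x1.2} {x1.3} {x2.1} {x2.2} {x2.3} {x3.1, x4.2} {x3.2} {x3.3} {x4.1} {x4.3}

After gluing at gamma, chains via deleted ports link the x-ports.
after alpha, the pattern on (x4, x3) reads {out.1} {out.2} {out.3} {x3.1, x4.2} {x3.2} {x3.3} {x4.1} {x4.3} (out.j = its outer ports)
after beta, the pattern on (x1, x2) reads {out.1} {out.2} {out.3} {x1.1} {x1.2} {x1.3} {x2.1} {x2.2} {x2.3} (out.j = its outer ports)
after gamma, the pattern on (x4, x3, x1, x2) reads {out.1, out.2, out.3} {x1.1} {x1.2} {x1.3} {x2.1} {x2.2} {x2.3} {x3.1, x4.2} {x3.2} {x3.3} {x4.1} {x4.3} (out.j = its outer ports)


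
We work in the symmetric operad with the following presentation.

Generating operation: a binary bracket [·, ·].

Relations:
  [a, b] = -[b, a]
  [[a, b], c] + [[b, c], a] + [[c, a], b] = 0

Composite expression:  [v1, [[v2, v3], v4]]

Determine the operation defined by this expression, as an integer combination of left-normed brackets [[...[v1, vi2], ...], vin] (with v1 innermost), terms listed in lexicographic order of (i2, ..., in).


Expand each bracket as ab - ba; the v1-initial words give the coefficients.
Composite bracket: [v1, [[v2, v3], v4]]
Each bracket splits as ab - ba, giving 8 signed words (2^3 = 8).
Only words starting with v1 matter:
  sign of v1v2v3v4 is +1, so it contributes +[[[v1, v2], v3], v4]
  sign of v1v3v2v4 is -1, so it contributes -[[[v1, v3], v2], v4]
  sign of v1v4v2v3 is -1, so it contributes -[[[v1, v4], v2], v3]
  sign of v1v4v3v2 is +1, so it contributes +[[[v1, v4], v3], v2]

[[[v1, v2], v3], v4] - [[[v1, v3], v2], v4] - [[[v1, v4], v2], v3] + [[[v1, v4], v3], v2]


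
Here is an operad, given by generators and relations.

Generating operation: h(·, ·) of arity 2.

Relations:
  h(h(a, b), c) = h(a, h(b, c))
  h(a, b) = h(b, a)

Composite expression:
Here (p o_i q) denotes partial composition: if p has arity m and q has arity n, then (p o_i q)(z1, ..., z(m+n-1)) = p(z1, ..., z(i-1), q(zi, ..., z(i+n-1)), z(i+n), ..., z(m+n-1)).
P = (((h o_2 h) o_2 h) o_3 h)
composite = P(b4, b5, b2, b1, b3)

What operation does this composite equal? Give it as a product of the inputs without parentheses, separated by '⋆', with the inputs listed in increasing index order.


Both nesting and order wash out for h; what remains is which b's occur.
h(b2, b1) unparenthesizes to b2 ⋆ b1
h(b5, h(b2, b1)) unparenthesizes to b5 ⋆ b2 ⋆ b1
h(h(b5, h(b2, b1)), b3) unparenthesizes to b5 ⋆ b2 ⋆ b1 ⋆ b3
h(b4, h(h(b5, h(b2, b1)), b3)) unparenthesizes to b4 ⋆ b5 ⋆ b2 ⋆ b1 ⋆ b3
reordering the factors by index: b1 ⋆ b2 ⋆ b3 ⋆ b4 ⋆ b5

b1 ⋆ b2 ⋆ b3 ⋆ b4 ⋆ b5


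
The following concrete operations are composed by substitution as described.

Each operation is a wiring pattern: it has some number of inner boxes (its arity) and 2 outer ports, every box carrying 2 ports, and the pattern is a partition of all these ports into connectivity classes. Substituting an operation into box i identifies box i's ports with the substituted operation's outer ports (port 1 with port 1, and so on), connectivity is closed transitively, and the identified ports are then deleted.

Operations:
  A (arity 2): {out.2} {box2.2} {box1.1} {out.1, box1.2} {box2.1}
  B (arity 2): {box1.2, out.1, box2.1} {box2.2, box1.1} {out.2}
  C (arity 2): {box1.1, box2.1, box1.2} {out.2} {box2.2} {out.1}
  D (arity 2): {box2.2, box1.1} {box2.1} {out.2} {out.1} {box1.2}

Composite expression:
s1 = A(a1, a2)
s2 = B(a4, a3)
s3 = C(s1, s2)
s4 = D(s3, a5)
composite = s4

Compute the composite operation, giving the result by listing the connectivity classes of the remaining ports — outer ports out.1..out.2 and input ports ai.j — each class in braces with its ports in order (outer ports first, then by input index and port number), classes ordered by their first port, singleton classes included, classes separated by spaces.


{out.1} {out.2} {a1.1} {a1.2, a3.1, a4.2} {a2.1} {a2.2} {a3.2, a4.1} {a5.1} {a5.2}

Connectivity passes through glued D-boundaries; trace each wire chain.
through A, on inputs (a1, a2): {out.1, a1.2} {out.2} {a1.1} {a2.1} {a2.2} (out.j = stage outer ports)
through B, on inputs (a4, a3): {out.1, a3.1, a4.2} {out.2} {a3.2, a4.1} (out.j = stage outer ports)
through C, on inputs (a1, a2, a4, a3): {out.1} {out.2} {a1.1} {a1.2, a3.1, a4.2} {a2.1} {a2.2} {a3.2, a4.1} (out.j = stage outer ports)
through D, on inputs (a1, a2, a4, a3, a5): {out.1} {out.2} {a1.1} {a1.2, a3.1, a4.2} {a2.1} {a2.2} {a3.2, a4.1} {a5.1} {a5.2} (out.j = stage outer ports)


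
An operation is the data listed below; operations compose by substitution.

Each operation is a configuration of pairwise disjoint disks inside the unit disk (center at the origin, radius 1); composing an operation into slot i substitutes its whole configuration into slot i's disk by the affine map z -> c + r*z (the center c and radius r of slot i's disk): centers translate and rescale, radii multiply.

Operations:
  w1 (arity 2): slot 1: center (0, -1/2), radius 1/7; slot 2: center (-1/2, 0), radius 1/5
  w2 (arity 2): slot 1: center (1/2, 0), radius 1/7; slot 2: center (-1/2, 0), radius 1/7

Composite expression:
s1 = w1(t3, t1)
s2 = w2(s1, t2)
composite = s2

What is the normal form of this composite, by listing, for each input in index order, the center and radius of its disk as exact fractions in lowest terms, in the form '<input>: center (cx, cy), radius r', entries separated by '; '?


t1: center (3/7, 0), radius 1/35; t2: center (-1/2, 0), radius 1/7; t3: center (1/2, -1/14), radius 1/49


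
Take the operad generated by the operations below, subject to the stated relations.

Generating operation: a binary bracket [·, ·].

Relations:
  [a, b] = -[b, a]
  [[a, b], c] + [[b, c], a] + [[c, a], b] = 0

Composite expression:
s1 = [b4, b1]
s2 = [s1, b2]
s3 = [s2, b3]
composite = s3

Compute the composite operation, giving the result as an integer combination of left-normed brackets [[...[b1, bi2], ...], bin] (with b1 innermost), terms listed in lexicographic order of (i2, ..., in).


Antisymmetry and Jacobi reduce to b1-anchored left-normed brackets.
Composite bracket: [[[b4, b1], b2], b3]
Applying ab - ba throughout gives 8 signed words (2^3 = 8).
The b1-initial words carry the normal form:
  word b1b4b2b3 has sign -1, contributing -[[[b1, b4], b2], b3]

-[[[b1, b4], b2], b3]


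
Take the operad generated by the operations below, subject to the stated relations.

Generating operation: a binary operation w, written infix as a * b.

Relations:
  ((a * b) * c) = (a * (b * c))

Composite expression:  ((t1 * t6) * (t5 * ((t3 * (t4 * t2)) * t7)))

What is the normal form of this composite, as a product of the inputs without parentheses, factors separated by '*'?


t1 * t6 * t5 * t3 * t4 * t2 * t7

Every regrouping of w is equal, so read the t-inputs in written order.
(t1 * t6) collapses to t1 * t6
(t4 * t2) collapses to t4 * t2
(t3 * (t4 * t2)) collapses to t3 * t4 * t2
((t3 * (t4 * t2)) * t7) collapses to t3 * t4 * t2 * t7
(t5 * ((t3 * (t4 * t2)) * t7)) collapses to t5 * t3 * t4 * t2 * t7
((t1 * t6) * (t5 * ((t3 * (t4 * t2)) * t7))) collapses to t1 * t6 * t5 * t3 * t4 * t2 * t7


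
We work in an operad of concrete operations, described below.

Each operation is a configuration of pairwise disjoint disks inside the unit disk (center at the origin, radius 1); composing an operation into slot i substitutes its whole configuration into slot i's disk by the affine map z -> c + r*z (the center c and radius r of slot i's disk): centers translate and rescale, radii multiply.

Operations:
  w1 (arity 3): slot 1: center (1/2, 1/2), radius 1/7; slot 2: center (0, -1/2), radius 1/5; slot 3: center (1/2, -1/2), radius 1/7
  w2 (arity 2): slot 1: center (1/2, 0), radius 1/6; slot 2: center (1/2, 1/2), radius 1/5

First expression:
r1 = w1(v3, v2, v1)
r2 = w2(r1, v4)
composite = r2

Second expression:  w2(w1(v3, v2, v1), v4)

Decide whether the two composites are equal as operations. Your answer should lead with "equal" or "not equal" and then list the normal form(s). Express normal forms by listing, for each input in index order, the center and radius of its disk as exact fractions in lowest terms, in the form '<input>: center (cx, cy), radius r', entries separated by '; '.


equal: each reduces to v1: center (7/12, -1/12), radius 1/42; v2: center (1/2, -1/12), radius 1/30; v3: center (7/12, 1/12), radius 1/42; v4: center (1/2, 1/2), radius 1/5

Normal form of the first expression: v1: center (7/12, -1/12), radius 1/42; v2: center (1/2, -1/12), radius 1/30; v3: center (7/12, 1/12), radius 1/42; v4: center (1/2, 1/2), radius 1/5
Normal form of the second expression: v1: center (7/12, -1/12), radius 1/42; v2: center (1/2, -1/12), radius 1/30; v3: center (7/12, 1/12), radius 1/42; v4: center (1/2, 1/2), radius 1/5
Identical normal forms: equal.


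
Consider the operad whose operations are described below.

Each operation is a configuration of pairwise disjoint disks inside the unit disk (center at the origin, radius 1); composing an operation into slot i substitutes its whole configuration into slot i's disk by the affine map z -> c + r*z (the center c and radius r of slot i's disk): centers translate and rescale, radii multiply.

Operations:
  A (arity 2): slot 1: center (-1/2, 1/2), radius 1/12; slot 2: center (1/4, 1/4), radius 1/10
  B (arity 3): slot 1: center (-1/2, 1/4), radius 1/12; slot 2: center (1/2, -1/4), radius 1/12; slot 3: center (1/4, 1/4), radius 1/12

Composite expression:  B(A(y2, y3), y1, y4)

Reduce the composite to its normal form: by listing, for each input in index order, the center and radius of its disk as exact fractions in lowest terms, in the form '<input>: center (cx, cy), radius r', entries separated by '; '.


y1: center (1/2, -1/4), radius 1/12; y2: center (-13/24, 7/24), radius 1/144; y3: center (-23/48, 13/48), radius 1/120; y4: center (1/4, 1/4), radius 1/12

Follow each y-input down from B: c' goes to c + r*c', radius to r*r'.
tracing y2 down its 2-map path: center (-13/24, 7/24), radius 1/144
tracing y3 down its 2-map path: center (-23/48, 13/48), radius 1/120
tracing y1 down its 1-map path: center (1/2, -1/4), radius 1/12
tracing y4 down its 1-map path: center (1/4, 1/4), radius 1/12


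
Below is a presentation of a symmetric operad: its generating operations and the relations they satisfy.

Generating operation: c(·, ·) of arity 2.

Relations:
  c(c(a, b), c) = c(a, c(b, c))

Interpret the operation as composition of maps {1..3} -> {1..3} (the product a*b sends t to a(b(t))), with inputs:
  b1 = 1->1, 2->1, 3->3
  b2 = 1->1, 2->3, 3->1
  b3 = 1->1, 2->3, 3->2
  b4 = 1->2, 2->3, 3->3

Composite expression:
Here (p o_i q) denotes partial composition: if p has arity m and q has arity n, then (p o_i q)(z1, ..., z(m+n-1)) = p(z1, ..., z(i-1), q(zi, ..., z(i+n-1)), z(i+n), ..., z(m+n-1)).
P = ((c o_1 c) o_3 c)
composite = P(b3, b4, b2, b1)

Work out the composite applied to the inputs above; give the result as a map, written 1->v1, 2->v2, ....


1->3, 2->3, 3->3


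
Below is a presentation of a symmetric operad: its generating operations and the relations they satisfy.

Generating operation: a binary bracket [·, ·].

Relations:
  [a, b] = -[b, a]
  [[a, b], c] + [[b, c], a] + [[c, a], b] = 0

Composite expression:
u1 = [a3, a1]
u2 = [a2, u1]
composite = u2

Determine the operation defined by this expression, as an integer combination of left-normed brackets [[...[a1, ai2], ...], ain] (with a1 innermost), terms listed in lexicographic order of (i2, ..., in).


[[a1, a3], a2]

Expand each bracket as ab - ba; the a1-initial words give the coefficients.
Composite bracket: [a2, [a3, a1]]
Under [a, b] = ab - ba we get 4 signed associative words (2^2 = 4).
Collect the words opening with a1:
  a1a3a2 appears with sign +1, giving the term +[[a1, a3], a2]


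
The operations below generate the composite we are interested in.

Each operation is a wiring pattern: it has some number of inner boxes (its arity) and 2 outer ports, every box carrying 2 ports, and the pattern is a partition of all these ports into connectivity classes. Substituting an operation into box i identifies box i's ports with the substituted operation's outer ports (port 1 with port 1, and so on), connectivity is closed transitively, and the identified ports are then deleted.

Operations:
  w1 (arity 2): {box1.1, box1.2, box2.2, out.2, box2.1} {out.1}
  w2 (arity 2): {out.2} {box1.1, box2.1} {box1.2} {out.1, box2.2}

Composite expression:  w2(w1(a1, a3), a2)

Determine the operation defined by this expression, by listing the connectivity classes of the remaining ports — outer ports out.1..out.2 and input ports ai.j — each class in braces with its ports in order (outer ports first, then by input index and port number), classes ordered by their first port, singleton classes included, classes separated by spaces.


{out.1, a2.2} {out.2} {a1.1, a1.2, a3.1, a3.2} {a2.1}

Treat the ports identified at w2 as solder joints: merge, then drop.
stage w1: inputs (a1, a3), connectivity {out.1} {out.2, a1.1, a1.2, a3.1, a3.2}, out.j its boundary
stage w2: inputs (a1, a3, a2), connectivity {out.1, a2.2} {out.2} {a1.1, a1.2, a3.1, a3.2} {a2.1}, out.j its boundary


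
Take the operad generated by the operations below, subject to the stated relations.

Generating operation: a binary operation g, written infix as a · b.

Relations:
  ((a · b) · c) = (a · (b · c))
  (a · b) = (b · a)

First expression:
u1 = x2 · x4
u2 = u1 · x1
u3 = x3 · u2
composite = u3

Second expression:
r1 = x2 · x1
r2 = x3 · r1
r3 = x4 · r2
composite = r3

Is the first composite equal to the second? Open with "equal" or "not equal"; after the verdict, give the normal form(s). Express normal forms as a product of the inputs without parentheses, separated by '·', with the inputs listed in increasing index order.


equal: each reduces to x1 · x2 · x3 · x4

Reducing the first expression gives x1 · x2 · x3 · x4
Reducing the second expression gives x1 · x2 · x3 · x4
One common form — equal.


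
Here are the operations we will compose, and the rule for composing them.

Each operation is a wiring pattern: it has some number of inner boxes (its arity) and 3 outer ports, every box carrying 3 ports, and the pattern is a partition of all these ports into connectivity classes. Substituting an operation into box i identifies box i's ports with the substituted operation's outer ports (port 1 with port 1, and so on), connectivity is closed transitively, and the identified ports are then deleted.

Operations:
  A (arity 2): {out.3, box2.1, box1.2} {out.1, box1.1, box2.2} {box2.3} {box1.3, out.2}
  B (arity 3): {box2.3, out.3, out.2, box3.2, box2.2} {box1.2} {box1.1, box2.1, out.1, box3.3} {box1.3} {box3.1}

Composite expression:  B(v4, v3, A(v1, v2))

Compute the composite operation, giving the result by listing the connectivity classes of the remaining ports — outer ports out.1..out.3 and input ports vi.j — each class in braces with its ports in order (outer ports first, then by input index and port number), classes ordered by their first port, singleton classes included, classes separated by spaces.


{out.1, v1.2, v2.1, v3.1, v4.1} {out.2, out.3, v1.3, v3.2, v3.3} {v1.1, v2.2} {v2.3} {v4.2} {v4.3}


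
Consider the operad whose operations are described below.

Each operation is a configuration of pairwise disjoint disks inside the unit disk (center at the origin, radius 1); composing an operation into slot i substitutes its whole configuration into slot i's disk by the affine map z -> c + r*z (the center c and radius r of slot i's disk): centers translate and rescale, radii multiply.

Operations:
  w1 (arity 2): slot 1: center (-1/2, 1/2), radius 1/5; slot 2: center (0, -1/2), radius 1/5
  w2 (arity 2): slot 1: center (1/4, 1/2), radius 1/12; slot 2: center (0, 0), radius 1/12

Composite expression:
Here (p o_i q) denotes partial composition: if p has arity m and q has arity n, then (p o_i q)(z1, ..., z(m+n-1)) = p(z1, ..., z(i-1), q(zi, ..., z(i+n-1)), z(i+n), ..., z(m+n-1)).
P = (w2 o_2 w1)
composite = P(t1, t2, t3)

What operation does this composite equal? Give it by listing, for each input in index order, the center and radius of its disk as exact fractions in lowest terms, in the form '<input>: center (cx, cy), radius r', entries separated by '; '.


t1: center (1/4, 1/2), radius 1/12; t2: center (-1/24, 1/24), radius 1/60; t3: center (0, -1/24), radius 1/60

Each t-disk chains the slot maps above it in w2; radii multiply.
tracing t1 down its 1-map path: center (1/4, 1/2), radius 1/12
tracing t2 down its 2-map path: center (-1/24, 1/24), radius 1/60
tracing t3 down its 2-map path: center (0, -1/24), radius 1/60
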